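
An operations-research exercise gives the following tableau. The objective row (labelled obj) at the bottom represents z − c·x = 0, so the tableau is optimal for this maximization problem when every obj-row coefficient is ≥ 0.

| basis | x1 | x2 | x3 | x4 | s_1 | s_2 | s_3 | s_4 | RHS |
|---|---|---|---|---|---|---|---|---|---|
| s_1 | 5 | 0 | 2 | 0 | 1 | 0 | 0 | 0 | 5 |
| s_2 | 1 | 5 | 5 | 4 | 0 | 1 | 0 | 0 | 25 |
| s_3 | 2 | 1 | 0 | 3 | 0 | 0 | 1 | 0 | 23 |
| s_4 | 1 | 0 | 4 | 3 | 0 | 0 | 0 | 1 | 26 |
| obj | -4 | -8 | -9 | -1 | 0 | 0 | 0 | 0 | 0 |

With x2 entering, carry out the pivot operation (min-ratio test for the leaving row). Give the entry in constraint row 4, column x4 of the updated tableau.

3

Ratio test on column x2 — row 1: entry 0 ≤ 0; row 2: 25/5 = 5; row 3: 23/1 = 23; row 4: entry 0 ≤ 0. Minimum is 5 at row 2 (s_2 leaves); pivot element 5.
Divide row 2 by 5; eliminate column x2 from the other rows.
Row 4 update in column x4: 3 − 0·(4/5) = 3.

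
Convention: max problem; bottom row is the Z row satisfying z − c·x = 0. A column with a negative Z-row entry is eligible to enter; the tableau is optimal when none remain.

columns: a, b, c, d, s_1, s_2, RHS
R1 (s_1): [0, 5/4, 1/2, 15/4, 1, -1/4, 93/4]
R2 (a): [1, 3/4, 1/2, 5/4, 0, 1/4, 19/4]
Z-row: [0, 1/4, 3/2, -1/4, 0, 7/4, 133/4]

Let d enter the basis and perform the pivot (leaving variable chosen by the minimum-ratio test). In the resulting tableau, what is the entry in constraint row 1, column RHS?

9

Ratio test on column d — row 1: (93/4)/(15/4) = 31/5; row 2: (19/4)/(5/4) = 19/5. Minimum is 19/5 at row 2 (a leaves); pivot element 5/4.
Divide row 2 by 5/4; eliminate column d from the other rows.
Row 1 update in column RHS: 93/4 − (15/4)·(19/5) = 9.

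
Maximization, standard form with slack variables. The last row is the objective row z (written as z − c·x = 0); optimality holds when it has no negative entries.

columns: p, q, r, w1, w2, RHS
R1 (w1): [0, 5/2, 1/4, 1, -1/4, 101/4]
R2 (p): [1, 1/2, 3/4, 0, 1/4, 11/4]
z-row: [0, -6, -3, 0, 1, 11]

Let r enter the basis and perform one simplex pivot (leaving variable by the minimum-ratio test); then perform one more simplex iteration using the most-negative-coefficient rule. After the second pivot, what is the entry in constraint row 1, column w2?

-3/2

Ratio test on column r — row 1: (101/4)/(1/4) = 101; row 2: (11/4)/(3/4) = 11/3. Minimum is 11/3 at row 2 (p leaves); pivot element 3/4.
Divide row 2 by 3/4; eliminate column r from the other rows.
Second iteration: most negative z-row entry is -4 in column q, so q enters.
Ratio test on column q — row 1: (73/3)/(7/3) = 73/7; row 2: (11/3)/(2/3) = 11/2. Minimum is 11/2 at row 2 (r leaves); pivot element 2/3.
Divide row 2 by 2/3; eliminate column q from the other rows.
After both pivots, the entry at constraint row 1, column w2 is -3/2.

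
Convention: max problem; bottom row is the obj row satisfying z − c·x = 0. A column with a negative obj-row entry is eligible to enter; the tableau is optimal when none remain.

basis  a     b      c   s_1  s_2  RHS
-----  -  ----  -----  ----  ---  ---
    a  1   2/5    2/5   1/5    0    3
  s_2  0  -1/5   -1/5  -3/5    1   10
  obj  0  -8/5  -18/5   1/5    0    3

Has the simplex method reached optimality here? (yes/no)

no

The obj-row has a negative entry -18/5 in column c, so it is not optimal.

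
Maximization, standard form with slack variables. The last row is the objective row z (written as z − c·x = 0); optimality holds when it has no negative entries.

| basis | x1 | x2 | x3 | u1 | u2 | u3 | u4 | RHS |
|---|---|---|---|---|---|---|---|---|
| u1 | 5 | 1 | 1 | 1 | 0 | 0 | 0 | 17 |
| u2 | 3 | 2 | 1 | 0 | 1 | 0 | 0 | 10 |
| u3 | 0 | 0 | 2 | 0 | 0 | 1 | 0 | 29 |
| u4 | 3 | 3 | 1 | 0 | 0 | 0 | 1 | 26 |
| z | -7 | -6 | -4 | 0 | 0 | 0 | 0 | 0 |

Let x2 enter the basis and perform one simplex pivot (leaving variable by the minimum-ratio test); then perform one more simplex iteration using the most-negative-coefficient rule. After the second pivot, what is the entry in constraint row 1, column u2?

Ratio test on column x2 — row 1: 17/1 = 17; row 2: 10/2 = 5; row 3: entry 0 ≤ 0; row 4: 26/3 = 26/3. Minimum is 5 at row 2 (u2 leaves); pivot element 2.
Divide row 2 by 2; eliminate column x2 from the other rows.
Second iteration: most negative z-row entry is -1 in column x3, so x3 enters.
Ratio test on column x3 — row 1: 12/(1/2) = 24; row 2: 5/(1/2) = 10; row 3: 29/2 = 29/2; row 4: entry -1/2 ≤ 0. Minimum is 10 at row 2 (x2 leaves); pivot element 1/2.
Divide row 2 by 1/2; eliminate column x3 from the other rows.
After both pivots, the entry at constraint row 1, column u2 is -1.

-1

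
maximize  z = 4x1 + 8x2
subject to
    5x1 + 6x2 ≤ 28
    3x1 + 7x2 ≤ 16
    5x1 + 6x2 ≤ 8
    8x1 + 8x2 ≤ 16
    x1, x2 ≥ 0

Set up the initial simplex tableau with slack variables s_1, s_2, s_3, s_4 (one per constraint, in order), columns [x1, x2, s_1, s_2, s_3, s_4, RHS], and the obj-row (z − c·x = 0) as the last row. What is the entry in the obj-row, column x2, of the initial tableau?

The obj-row carries the negated objective coefficients: the x2 entry is -8.

-8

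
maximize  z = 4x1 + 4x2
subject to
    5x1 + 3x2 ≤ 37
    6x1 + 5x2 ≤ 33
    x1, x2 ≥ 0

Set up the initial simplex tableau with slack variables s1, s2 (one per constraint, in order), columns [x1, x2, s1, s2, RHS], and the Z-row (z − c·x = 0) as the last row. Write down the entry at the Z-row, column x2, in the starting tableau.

The Z-row carries the negated objective coefficients: the x2 entry is -4.

-4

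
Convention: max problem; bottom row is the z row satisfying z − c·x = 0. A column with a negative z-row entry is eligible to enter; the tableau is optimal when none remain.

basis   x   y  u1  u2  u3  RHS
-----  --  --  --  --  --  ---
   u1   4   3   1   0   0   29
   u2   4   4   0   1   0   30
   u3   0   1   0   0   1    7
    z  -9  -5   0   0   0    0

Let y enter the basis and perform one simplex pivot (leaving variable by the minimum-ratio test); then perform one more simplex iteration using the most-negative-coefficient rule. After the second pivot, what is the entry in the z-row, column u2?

9/4

Ratio test on column y — row 1: 29/3 = 29/3; row 2: 30/4 = 15/2; row 3: 7/1 = 7. Minimum is 7 at row 3 (u3 leaves); pivot element 1.
Divide row 3 by 1; eliminate column y from the other rows.
Second iteration: most negative z-row entry is -9 in column x, so x enters.
Ratio test on column x — row 1: 8/4 = 2; row 2: 2/4 = 1/2; row 3: entry 0 ≤ 0. Minimum is 1/2 at row 2 (u2 leaves); pivot element 4.
Divide row 2 by 4; eliminate column x from the other rows.
After both pivots, the entry at the z-row, column u2 is 9/4.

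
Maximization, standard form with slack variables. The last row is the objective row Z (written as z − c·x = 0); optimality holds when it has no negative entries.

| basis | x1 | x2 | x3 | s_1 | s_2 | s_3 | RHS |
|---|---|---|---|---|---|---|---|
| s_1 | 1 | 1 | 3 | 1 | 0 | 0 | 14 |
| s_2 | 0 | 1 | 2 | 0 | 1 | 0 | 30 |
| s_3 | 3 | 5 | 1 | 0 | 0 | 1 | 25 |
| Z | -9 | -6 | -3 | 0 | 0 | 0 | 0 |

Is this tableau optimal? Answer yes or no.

no

The Z-row has a negative entry -9 in column x1, so it is not optimal.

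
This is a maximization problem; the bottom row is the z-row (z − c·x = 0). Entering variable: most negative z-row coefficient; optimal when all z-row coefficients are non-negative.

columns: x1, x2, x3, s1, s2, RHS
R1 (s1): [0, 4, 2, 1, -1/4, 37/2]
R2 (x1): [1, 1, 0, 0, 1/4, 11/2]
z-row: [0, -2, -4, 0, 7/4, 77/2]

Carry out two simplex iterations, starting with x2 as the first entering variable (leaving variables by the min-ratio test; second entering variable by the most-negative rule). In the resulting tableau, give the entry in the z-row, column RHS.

151/2

Ratio test on column x2 — row 1: (37/2)/4 = 37/8; row 2: (11/2)/1 = 11/2. Minimum is 37/8 at row 1 (s1 leaves); pivot element 4.
Divide row 1 by 4; eliminate column x2 from the other rows.
Second iteration: most negative z-row entry is -3 in column x3, so x3 enters.
Ratio test on column x3 — row 1: (37/8)/(1/2) = 37/4; row 2: entry -1/2 ≤ 0. Minimum is 37/4 at row 1 (x2 leaves); pivot element 1/2.
Divide row 1 by 1/2; eliminate column x3 from the other rows.
After both pivots, the entry at the z-row, column RHS is 151/2.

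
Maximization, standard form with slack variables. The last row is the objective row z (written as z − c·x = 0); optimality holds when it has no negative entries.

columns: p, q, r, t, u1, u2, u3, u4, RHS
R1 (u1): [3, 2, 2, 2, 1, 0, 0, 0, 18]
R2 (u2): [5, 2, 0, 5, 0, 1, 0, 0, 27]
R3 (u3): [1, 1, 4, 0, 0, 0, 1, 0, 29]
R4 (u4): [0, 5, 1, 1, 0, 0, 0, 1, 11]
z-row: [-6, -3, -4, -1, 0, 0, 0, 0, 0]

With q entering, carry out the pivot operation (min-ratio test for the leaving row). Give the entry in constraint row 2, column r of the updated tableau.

-2/5

Ratio test on column q — row 1: 18/2 = 9; row 2: 27/2 = 27/2; row 3: 29/1 = 29; row 4: 11/5 = 11/5. Minimum is 11/5 at row 4 (u4 leaves); pivot element 5.
Divide row 4 by 5; eliminate column q from the other rows.
Row 2 update in column r: 0 − 2·(1/5) = -2/5.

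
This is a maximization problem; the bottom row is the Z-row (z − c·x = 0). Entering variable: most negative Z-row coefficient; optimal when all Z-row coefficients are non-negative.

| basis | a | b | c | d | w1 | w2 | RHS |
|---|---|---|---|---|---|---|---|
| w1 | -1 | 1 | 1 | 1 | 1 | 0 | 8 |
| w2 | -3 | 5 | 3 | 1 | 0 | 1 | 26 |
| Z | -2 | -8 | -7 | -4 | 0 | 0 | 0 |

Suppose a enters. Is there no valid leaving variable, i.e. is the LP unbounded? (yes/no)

yes

Every constraint-row entry in column a is ≤ 0, so increasing a is unbounded.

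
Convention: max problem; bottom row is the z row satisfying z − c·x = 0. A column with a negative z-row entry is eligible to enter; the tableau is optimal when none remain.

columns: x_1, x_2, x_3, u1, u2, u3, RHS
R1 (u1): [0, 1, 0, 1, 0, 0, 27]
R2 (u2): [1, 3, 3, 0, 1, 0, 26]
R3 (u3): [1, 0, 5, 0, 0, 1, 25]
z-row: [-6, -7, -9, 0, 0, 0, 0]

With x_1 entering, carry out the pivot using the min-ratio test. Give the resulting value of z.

150

Ratio test on column x_1 — row 1: entry 0 ≤ 0; row 2: 26/1 = 26; row 3: 25/1 = 25. Minimum is 25 at row 3 (u3 leaves); pivot element 1.
Pivot on row 3; the z-row RHS becomes 0 − (-6)·25 = 150.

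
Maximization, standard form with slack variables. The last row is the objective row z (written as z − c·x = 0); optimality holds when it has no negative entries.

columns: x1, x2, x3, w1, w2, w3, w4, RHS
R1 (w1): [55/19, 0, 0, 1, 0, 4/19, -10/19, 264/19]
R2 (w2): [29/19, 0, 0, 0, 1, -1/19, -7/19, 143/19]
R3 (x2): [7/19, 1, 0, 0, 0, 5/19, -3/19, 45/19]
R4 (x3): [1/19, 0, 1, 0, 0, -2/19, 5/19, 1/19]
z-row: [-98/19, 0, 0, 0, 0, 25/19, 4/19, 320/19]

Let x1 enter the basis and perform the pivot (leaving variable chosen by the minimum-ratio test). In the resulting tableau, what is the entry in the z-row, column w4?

Ratio test on column x1 — row 1: (264/19)/(55/19) = 24/5; row 2: (143/19)/(29/19) = 143/29; row 3: (45/19)/(7/19) = 45/7; row 4: (1/19)/(1/19) = 1. Minimum is 1 at row 4 (x3 leaves); pivot element 1/19.
Divide row 4 by 1/19; eliminate column x1 from the other rows.
z-row update in column w4: 4/19 − (-98/19)·5 = 26.

26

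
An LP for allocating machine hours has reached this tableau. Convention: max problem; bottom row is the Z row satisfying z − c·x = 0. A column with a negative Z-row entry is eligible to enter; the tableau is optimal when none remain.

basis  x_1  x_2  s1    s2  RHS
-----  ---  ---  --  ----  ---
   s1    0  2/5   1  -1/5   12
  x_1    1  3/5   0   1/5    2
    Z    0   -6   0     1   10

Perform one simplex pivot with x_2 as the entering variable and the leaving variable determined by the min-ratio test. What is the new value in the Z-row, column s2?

3

Ratio test on column x_2 — row 1: 12/(2/5) = 30; row 2: 2/(3/5) = 10/3. Minimum is 10/3 at row 2 (x_1 leaves); pivot element 3/5.
Divide row 2 by 3/5; eliminate column x_2 from the other rows.
Z-row update in column s2: 1 − (-6)·(1/3) = 3.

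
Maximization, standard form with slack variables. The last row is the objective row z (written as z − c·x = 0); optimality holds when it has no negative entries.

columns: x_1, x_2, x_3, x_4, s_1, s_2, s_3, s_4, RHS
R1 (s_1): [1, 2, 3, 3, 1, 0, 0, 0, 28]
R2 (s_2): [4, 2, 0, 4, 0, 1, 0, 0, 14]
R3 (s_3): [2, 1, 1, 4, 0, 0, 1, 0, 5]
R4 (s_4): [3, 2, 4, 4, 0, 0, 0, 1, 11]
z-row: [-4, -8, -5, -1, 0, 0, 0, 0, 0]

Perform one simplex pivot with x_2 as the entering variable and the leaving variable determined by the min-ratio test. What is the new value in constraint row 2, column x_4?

-4

Ratio test on column x_2 — row 1: 28/2 = 14; row 2: 14/2 = 7; row 3: 5/1 = 5; row 4: 11/2 = 11/2. Minimum is 5 at row 3 (s_3 leaves); pivot element 1.
Divide row 3 by 1; eliminate column x_2 from the other rows.
Row 2 update in column x_4: 4 − 2·4 = -4.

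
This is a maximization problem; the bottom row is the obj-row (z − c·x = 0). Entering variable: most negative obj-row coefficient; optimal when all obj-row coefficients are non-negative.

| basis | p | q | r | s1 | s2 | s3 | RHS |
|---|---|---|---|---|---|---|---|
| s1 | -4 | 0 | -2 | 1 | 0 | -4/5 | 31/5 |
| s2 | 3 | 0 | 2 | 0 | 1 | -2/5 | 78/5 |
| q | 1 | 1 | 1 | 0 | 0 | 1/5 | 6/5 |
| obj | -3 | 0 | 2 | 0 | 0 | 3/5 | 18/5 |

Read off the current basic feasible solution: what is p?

p is not in the basis, so in the current basic feasible solution p = 0.

0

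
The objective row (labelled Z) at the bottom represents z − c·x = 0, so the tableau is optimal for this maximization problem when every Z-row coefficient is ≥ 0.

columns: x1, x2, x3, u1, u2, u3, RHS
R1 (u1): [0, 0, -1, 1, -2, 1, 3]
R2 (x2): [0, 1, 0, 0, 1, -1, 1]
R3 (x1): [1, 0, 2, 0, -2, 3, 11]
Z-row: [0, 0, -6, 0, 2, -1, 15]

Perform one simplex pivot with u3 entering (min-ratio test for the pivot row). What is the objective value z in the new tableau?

18

Ratio test on column u3 — row 1: 3/1 = 3; row 2: entry -1 ≤ 0; row 3: 11/3 = 11/3. Minimum is 3 at row 1 (u1 leaves); pivot element 1.
Pivot on row 1; the Z-row RHS becomes 15 − (-1)·3 = 18.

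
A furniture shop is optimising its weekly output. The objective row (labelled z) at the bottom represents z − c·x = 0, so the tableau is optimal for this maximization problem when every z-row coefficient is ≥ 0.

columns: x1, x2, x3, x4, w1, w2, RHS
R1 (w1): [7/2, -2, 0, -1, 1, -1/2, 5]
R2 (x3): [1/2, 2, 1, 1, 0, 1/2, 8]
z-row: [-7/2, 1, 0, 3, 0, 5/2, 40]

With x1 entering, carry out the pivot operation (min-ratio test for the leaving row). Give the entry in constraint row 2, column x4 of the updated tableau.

Ratio test on column x1 — row 1: 5/(7/2) = 10/7; row 2: 8/(1/2) = 16. Minimum is 10/7 at row 1 (w1 leaves); pivot element 7/2.
Divide row 1 by 7/2; eliminate column x1 from the other rows.
Row 2 update in column x4: 1 − (1/2)·(-2/7) = 8/7.

8/7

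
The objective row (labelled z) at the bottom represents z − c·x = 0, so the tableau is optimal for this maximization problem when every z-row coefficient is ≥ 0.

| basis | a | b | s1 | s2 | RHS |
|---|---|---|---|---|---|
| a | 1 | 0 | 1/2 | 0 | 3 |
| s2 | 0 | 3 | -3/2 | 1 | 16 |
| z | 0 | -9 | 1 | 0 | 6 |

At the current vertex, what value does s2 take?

s2 is basic (row 2); its value is the RHS of that row, 16.

16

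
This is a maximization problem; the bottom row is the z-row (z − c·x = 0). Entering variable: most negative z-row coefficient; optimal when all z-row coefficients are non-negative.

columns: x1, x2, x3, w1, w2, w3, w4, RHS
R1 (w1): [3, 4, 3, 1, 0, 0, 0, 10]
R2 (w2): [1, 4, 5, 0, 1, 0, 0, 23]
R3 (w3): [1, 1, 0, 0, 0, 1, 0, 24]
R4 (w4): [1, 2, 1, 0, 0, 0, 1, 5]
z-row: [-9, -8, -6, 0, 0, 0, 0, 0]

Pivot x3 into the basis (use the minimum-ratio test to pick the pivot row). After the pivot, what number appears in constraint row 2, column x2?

Ratio test on column x3 — row 1: 10/3 = 10/3; row 2: 23/5 = 23/5; row 3: entry 0 ≤ 0; row 4: 5/1 = 5. Minimum is 10/3 at row 1 (w1 leaves); pivot element 3.
Divide row 1 by 3; eliminate column x3 from the other rows.
Row 2 update in column x2: 4 − 5·(4/3) = -8/3.

-8/3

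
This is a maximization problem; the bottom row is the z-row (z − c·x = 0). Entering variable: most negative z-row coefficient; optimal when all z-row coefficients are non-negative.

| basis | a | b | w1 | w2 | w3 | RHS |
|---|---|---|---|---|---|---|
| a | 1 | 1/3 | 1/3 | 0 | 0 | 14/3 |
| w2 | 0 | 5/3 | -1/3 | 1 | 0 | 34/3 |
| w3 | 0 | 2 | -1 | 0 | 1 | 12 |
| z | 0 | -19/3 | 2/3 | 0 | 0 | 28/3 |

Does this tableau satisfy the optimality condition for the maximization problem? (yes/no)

no

The z-row has a negative entry -19/3 in column b, so it is not optimal.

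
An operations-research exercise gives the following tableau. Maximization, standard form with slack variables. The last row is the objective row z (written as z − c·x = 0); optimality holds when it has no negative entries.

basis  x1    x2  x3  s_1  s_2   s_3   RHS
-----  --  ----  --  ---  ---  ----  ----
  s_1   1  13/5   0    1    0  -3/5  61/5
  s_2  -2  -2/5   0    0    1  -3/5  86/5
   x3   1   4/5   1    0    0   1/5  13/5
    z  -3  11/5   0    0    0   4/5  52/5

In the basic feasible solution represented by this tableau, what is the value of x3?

x3 is basic (row 3); its value is the RHS of that row, 13/5.

13/5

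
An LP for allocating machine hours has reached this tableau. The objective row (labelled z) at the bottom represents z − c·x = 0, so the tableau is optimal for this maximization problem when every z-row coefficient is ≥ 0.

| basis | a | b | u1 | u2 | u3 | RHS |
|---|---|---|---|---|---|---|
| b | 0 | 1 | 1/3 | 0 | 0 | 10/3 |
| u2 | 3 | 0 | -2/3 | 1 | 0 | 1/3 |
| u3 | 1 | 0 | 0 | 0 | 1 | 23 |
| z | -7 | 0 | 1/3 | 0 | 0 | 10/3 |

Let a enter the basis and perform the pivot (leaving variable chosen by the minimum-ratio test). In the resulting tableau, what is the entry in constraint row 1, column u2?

Ratio test on column a — row 1: entry 0 ≤ 0; row 2: (1/3)/3 = 1/9; row 3: 23/1 = 23. Minimum is 1/9 at row 2 (u2 leaves); pivot element 3.
Divide row 2 by 3; eliminate column a from the other rows.
Row 1 update in column u2: 0 − 0·(1/3) = 0.

0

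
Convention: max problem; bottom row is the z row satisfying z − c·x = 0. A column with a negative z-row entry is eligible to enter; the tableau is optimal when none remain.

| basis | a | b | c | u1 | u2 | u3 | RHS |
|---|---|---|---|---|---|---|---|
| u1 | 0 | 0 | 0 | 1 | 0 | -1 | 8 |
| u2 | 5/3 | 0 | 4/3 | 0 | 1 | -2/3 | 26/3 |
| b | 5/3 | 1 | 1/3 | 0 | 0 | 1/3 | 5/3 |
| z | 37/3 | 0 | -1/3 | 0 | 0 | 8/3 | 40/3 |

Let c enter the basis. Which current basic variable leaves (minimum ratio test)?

b

Column c entries and ratios — u1: 0 ≤ 0, skip; u2: (26/3)/(4/3) = 13/2; b: (5/3)/(1/3) = 5.
Smallest ratio is 5 in the row of b, so b leaves.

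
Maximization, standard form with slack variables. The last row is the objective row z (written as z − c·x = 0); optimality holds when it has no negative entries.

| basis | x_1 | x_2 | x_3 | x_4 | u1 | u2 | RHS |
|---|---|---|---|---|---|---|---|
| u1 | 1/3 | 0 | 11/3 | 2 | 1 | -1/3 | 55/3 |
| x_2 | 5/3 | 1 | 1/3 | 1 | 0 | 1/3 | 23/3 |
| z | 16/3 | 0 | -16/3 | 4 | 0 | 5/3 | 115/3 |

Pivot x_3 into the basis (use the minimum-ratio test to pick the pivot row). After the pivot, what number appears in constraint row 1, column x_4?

6/11

Ratio test on column x_3 — row 1: (55/3)/(11/3) = 5; row 2: (23/3)/(1/3) = 23. Minimum is 5 at row 1 (u1 leaves); pivot element 11/3.
Divide row 1 by 11/3; eliminate column x_3 from the other rows.
In the new row 1, the x_4 entry is the old entry divided by the pivot: 2/(11/3) = 6/11.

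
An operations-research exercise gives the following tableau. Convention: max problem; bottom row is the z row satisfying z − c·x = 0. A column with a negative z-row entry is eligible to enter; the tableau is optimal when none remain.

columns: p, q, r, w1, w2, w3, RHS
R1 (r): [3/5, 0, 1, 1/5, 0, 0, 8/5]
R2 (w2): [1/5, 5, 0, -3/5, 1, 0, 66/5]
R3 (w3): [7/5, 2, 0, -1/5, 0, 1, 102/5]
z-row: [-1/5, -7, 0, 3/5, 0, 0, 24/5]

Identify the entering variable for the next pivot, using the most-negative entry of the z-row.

Negative z-row entries: p: -1/5, q: -7.
The most negative is -7 in column q, so q enters.

q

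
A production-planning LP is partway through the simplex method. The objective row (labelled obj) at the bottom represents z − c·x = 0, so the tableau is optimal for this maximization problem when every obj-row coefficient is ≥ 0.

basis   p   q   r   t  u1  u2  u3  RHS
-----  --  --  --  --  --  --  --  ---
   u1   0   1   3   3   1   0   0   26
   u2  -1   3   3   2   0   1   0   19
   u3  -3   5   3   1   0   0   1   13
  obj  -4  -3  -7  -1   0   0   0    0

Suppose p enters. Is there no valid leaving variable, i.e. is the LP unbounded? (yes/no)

Every constraint-row entry in column p is ≤ 0, so increasing p is unbounded.

yes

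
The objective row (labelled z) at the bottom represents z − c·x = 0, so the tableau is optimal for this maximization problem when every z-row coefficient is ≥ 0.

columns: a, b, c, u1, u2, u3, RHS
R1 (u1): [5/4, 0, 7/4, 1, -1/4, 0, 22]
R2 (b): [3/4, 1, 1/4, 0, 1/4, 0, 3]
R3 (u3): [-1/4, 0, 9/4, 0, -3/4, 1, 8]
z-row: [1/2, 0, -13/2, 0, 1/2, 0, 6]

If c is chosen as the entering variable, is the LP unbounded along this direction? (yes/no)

Column c has positive entries in row(s) 1, 2, 3, so the ratio test bounds it — not unbounded.

no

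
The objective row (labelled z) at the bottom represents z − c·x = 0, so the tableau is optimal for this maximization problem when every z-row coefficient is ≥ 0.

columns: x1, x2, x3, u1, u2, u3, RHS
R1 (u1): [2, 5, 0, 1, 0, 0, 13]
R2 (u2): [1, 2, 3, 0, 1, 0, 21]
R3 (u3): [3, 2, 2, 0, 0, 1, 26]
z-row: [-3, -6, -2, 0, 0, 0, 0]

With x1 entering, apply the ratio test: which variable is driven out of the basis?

Column x1 entries and ratios — u1: 13/2 = 13/2; u2: 21/1 = 21; u3: 26/3 = 26/3.
Smallest ratio is 13/2 in the row of u1, so u1 leaves.

u1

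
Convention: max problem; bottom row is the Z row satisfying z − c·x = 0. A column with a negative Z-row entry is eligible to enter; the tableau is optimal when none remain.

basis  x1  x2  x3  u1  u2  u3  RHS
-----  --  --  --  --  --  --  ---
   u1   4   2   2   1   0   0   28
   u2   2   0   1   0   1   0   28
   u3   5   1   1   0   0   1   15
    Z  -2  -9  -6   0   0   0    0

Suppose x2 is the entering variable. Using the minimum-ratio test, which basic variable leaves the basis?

u1

Column x2 entries and ratios — u1: 28/2 = 14; u2: 0 ≤ 0, skip; u3: 15/1 = 15.
Smallest ratio is 14 in the row of u1, so u1 leaves.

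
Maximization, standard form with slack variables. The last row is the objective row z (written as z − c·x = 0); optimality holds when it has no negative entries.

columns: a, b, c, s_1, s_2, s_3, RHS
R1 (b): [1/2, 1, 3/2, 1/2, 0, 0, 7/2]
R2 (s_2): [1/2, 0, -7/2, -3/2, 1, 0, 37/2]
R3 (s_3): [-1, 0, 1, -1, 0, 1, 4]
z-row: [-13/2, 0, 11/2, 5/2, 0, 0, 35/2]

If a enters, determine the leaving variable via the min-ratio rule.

Column a entries and ratios — b: (7/2)/(1/2) = 7; s_2: (37/2)/(1/2) = 37; s_3: -1 ≤ 0, skip.
Smallest ratio is 7 in the row of b, so b leaves.

b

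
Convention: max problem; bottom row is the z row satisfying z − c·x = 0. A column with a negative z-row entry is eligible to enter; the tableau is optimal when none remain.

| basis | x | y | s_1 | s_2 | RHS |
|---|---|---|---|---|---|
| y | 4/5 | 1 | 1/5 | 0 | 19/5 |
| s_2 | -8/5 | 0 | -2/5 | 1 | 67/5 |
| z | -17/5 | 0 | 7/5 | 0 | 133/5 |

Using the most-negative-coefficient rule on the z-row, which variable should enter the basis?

x

Negative z-row entries: x: -17/5.
The most negative is -17/5 in column x, so x enters.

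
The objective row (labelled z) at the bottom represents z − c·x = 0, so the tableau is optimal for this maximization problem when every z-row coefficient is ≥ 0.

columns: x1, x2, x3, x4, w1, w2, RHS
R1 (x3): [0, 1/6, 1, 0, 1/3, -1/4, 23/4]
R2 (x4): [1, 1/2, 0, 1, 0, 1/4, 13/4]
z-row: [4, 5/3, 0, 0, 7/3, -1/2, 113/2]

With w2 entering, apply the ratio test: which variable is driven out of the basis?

x4

Column w2 entries and ratios — x3: -1/4 ≤ 0, skip; x4: (13/4)/(1/4) = 13.
Smallest ratio is 13 in the row of x4, so x4 leaves.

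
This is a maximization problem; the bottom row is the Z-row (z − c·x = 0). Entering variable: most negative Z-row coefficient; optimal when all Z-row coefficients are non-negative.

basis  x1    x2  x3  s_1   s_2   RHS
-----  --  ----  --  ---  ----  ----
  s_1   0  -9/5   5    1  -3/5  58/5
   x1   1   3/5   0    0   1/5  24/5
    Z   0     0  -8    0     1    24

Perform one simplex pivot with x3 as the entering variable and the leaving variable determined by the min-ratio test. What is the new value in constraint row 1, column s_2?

Ratio test on column x3 — row 1: (58/5)/5 = 58/25; row 2: entry 0 ≤ 0. Minimum is 58/25 at row 1 (s_1 leaves); pivot element 5.
Divide row 1 by 5; eliminate column x3 from the other rows.
In the new row 1, the s_2 entry is the old entry divided by the pivot: (-3/5)/5 = -3/25.

-3/25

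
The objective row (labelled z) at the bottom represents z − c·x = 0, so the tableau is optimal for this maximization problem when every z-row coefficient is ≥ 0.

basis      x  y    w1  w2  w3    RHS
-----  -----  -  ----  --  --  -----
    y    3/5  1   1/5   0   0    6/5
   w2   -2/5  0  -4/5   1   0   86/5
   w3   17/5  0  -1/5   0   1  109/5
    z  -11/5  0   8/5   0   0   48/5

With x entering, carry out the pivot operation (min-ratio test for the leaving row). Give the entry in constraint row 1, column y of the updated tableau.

5/3

Ratio test on column x — row 1: (6/5)/(3/5) = 2; row 2: entry -2/5 ≤ 0; row 3: (109/5)/(17/5) = 109/17. Minimum is 2 at row 1 (y leaves); pivot element 3/5.
Divide row 1 by 3/5; eliminate column x from the other rows.
In the new row 1, the y entry is the old entry divided by the pivot: 1/(3/5) = 5/3.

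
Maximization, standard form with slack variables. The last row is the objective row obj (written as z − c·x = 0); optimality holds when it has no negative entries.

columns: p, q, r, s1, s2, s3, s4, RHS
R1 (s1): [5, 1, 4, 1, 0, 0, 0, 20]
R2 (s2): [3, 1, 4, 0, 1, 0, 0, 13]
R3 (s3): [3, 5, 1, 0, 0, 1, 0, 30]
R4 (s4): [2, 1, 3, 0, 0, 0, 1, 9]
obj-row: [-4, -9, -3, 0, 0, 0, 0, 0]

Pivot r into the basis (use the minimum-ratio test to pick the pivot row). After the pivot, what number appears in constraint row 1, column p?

Ratio test on column r — row 1: 20/4 = 5; row 2: 13/4 = 13/4; row 3: 30/1 = 30; row 4: 9/3 = 3. Minimum is 3 at row 4 (s4 leaves); pivot element 3.
Divide row 4 by 3; eliminate column r from the other rows.
Row 1 update in column p: 5 − 4·(2/3) = 7/3.

7/3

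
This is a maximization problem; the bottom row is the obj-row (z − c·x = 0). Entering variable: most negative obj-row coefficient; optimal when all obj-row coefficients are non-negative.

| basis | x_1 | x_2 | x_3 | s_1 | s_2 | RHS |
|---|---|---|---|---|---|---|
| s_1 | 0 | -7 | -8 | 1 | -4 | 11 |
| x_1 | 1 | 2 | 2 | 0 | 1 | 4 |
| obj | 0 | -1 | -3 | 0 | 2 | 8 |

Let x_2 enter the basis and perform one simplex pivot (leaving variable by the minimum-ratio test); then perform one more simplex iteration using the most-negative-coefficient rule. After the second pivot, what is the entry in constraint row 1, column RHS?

Ratio test on column x_2 — row 1: entry -7 ≤ 0; row 2: 4/2 = 2. Minimum is 2 at row 2 (x_1 leaves); pivot element 2.
Divide row 2 by 2; eliminate column x_2 from the other rows.
Second iteration: most negative obj-row entry is -2 in column x_3, so x_3 enters.
Ratio test on column x_3 — row 1: entry -1 ≤ 0; row 2: 2/1 = 2. Minimum is 2 at row 2 (x_2 leaves); pivot element 1.
Divide row 2 by 1; eliminate column x_3 from the other rows.
After both pivots, the entry at constraint row 1, column RHS is 27.

27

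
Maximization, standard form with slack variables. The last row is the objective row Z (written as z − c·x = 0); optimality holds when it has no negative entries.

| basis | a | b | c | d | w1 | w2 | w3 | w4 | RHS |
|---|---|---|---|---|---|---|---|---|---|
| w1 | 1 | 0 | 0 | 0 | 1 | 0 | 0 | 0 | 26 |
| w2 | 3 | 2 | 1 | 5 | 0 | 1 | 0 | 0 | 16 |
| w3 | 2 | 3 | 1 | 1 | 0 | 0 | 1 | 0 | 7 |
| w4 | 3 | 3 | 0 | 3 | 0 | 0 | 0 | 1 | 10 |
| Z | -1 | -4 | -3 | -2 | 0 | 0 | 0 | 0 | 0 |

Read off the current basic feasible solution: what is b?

b is not in the basis, so in the current basic feasible solution b = 0.

0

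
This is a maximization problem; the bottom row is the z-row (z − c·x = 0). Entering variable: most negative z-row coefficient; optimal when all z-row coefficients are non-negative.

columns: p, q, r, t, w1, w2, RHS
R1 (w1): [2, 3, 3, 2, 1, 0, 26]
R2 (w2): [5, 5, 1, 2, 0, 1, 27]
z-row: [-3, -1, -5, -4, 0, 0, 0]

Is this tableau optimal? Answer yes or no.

no

The z-row has a negative entry -5 in column r, so it is not optimal.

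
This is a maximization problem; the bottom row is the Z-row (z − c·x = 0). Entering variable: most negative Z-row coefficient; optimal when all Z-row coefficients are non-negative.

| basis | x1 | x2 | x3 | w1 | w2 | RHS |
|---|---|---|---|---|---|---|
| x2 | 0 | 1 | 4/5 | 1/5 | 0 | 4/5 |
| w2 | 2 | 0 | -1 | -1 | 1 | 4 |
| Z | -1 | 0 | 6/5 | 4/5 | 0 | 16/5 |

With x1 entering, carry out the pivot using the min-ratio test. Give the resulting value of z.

Ratio test on column x1 — row 1: entry 0 ≤ 0; row 2: 4/2 = 2. Minimum is 2 at row 2 (w2 leaves); pivot element 2.
Pivot on row 2; the Z-row RHS becomes 16/5 − (-1)·2 = 26/5.

26/5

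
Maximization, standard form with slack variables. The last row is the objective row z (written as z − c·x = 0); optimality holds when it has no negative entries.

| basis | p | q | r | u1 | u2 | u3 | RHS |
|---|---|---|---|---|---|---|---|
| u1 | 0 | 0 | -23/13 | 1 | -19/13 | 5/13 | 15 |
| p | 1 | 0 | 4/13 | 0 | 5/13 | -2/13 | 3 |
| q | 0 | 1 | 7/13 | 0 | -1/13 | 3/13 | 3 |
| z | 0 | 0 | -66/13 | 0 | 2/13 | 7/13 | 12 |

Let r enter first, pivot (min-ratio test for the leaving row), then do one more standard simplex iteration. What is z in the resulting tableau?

42

Ratio test on column r — row 1: entry -23/13 ≤ 0; row 2: 3/(4/13) = 39/4; row 3: 3/(7/13) = 39/7. Minimum is 39/7 at row 3 (q leaves); pivot element 7/13.
Pivot on row 3; the z-row RHS becomes 12 − (-66/13)·(39/7) = 282/7.
Next entering variable (most negative z-row entry -4/7): u2.
Ratio test on column u2 — row 1: entry -12/7 ≤ 0; row 2: (9/7)/(3/7) = 3; row 3: entry -1/7 ≤ 0. Minimum is 3 at row 2 (p leaves); pivot element 3/7.
After the second pivot the z-row RHS is 282/7 − (-4/7)·3 = 42.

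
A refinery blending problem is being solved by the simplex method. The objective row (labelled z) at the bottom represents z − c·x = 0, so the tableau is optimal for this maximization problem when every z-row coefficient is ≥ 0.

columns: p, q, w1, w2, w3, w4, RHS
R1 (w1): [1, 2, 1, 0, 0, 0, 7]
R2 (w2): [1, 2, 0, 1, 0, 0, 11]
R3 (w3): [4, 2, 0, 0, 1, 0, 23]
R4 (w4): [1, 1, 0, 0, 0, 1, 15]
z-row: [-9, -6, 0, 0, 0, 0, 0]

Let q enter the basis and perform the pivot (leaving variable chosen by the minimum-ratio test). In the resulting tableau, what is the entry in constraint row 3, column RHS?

Ratio test on column q — row 1: 7/2 = 7/2; row 2: 11/2 = 11/2; row 3: 23/2 = 23/2; row 4: 15/1 = 15. Minimum is 7/2 at row 1 (w1 leaves); pivot element 2.
Divide row 1 by 2; eliminate column q from the other rows.
Row 3 update in column RHS: 23 − 2·(7/2) = 16.

16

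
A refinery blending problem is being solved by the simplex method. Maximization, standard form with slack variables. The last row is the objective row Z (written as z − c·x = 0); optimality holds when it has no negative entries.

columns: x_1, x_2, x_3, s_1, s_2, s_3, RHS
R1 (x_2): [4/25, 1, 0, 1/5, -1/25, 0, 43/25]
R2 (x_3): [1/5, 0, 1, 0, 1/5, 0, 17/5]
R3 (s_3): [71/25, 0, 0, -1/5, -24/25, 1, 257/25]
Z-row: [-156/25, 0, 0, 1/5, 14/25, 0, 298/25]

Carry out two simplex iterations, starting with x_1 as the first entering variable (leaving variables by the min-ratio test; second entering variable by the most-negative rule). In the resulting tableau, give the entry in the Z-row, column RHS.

Ratio test on column x_1 — row 1: (43/25)/(4/25) = 43/4; row 2: (17/5)/(1/5) = 17; row 3: (257/25)/(71/25) = 257/71. Minimum is 257/71 at row 3 (s_3 leaves); pivot element 71/25.
Divide row 3 by 71/25; eliminate column x_1 from the other rows.
Second iteration: most negative Z-row entry is -110/71 in column s_2, so s_2 enters.
Ratio test on column s_2 — row 1: (81/71)/(1/71) = 81; row 2: (190/71)/(19/71) = 10; row 3: entry -24/71 ≤ 0. Minimum is 10 at row 2 (x_3 leaves); pivot element 19/71.
Divide row 2 by 19/71; eliminate column s_2 from the other rows.
After both pivots, the entry at the Z-row, column RHS is 50.

50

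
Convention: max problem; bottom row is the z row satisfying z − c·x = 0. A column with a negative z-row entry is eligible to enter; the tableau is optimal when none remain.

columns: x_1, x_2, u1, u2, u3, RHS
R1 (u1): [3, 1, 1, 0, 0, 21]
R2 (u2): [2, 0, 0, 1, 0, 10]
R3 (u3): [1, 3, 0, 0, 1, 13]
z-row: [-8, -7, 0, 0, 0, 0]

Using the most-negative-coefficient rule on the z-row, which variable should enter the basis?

Negative z-row entries: x_1: -8, x_2: -7.
The most negative is -8 in column x_1, so x_1 enters.

x_1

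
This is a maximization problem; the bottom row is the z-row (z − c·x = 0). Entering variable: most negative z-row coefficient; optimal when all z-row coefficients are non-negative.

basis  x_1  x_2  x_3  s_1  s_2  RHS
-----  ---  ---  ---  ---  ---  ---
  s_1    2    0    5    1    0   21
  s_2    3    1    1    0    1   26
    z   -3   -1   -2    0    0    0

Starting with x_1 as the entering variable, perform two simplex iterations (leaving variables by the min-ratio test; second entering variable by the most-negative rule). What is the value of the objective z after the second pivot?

349/13

Ratio test on column x_1 — row 1: 21/2 = 21/2; row 2: 26/3 = 26/3. Minimum is 26/3 at row 2 (s_2 leaves); pivot element 3.
Pivot on row 2; the z-row RHS becomes 0 − (-3)·(26/3) = 26.
Next entering variable (most negative z-row entry -1): x_3.
Ratio test on column x_3 — row 1: (11/3)/(13/3) = 11/13; row 2: (26/3)/(1/3) = 26. Minimum is 11/13 at row 1 (s_1 leaves); pivot element 13/3.
After the second pivot the z-row RHS is 26 − (-1)·(11/13) = 349/13.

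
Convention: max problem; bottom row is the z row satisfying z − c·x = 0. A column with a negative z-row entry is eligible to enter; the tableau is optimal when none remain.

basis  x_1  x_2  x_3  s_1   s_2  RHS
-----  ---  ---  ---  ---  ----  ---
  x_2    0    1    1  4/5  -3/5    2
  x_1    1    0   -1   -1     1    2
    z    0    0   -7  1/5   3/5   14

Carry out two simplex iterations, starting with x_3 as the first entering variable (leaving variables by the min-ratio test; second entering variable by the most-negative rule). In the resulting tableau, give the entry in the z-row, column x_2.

Ratio test on column x_3 — row 1: 2/1 = 2; row 2: entry -1 ≤ 0. Minimum is 2 at row 1 (x_2 leaves); pivot element 1.
Divide row 1 by 1; eliminate column x_3 from the other rows.
Second iteration: most negative z-row entry is -18/5 in column s_2, so s_2 enters.
Ratio test on column s_2 — row 1: entry -3/5 ≤ 0; row 2: 4/(2/5) = 10. Minimum is 10 at row 2 (x_1 leaves); pivot element 2/5.
Divide row 2 by 2/5; eliminate column s_2 from the other rows.
After both pivots, the entry at the z-row, column x_2 is 16.

16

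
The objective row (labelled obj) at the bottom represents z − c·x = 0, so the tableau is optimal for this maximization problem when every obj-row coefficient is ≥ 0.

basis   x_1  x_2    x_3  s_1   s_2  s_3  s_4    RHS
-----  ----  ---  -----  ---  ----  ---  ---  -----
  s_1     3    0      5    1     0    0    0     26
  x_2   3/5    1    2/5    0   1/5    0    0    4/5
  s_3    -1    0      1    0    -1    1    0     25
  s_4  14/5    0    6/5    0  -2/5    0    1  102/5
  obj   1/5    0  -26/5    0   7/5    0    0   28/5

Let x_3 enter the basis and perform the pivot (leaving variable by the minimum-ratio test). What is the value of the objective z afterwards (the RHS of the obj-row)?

16

Ratio test on column x_3 — row 1: 26/5 = 26/5; row 2: (4/5)/(2/5) = 2; row 3: 25/1 = 25; row 4: (102/5)/(6/5) = 17. Minimum is 2 at row 2 (x_2 leaves); pivot element 2/5.
Pivot on row 2; the obj-row RHS becomes 28/5 − (-26/5)·2 = 16.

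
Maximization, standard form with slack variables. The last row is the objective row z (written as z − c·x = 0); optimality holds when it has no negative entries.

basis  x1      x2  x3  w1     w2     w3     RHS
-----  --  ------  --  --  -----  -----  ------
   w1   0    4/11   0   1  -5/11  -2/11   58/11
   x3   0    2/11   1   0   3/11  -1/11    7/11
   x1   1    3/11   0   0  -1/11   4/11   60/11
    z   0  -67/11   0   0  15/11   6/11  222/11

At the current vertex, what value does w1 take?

w1 is basic (row 1); its value is the RHS of that row, 58/11.

58/11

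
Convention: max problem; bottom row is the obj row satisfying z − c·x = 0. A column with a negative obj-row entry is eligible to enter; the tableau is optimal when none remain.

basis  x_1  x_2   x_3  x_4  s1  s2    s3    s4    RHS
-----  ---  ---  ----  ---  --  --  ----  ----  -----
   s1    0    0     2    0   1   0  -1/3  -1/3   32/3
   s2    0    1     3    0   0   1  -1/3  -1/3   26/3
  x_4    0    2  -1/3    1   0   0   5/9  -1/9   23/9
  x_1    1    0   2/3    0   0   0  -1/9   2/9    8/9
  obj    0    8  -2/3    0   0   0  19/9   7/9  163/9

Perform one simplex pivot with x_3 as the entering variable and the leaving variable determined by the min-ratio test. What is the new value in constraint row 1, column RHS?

8

Ratio test on column x_3 — row 1: (32/3)/2 = 16/3; row 2: (26/3)/3 = 26/9; row 3: entry -1/3 ≤ 0; row 4: (8/9)/(2/3) = 4/3. Minimum is 4/3 at row 4 (x_1 leaves); pivot element 2/3.
Divide row 4 by 2/3; eliminate column x_3 from the other rows.
Row 1 update in column RHS: 32/3 − 2·(4/3) = 8.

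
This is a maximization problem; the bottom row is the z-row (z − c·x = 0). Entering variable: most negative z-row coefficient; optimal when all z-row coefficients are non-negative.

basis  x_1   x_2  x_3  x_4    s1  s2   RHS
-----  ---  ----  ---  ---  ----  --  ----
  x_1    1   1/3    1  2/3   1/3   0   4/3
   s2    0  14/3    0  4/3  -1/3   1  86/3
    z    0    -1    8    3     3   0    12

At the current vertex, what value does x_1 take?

x_1 is basic (row 1); its value is the RHS of that row, 4/3.

4/3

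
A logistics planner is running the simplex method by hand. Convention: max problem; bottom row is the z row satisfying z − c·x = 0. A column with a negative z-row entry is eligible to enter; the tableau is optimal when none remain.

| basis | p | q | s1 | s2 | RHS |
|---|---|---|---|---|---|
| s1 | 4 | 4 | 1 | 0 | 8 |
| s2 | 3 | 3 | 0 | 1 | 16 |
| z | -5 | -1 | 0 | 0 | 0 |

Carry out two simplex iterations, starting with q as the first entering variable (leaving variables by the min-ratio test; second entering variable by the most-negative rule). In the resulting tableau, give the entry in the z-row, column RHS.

10

Ratio test on column q — row 1: 8/4 = 2; row 2: 16/3 = 16/3. Minimum is 2 at row 1 (s1 leaves); pivot element 4.
Divide row 1 by 4; eliminate column q from the other rows.
Second iteration: most negative z-row entry is -4 in column p, so p enters.
Ratio test on column p — row 1: 2/1 = 2; row 2: entry 0 ≤ 0. Minimum is 2 at row 1 (q leaves); pivot element 1.
Divide row 1 by 1; eliminate column p from the other rows.
After both pivots, the entry at the z-row, column RHS is 10.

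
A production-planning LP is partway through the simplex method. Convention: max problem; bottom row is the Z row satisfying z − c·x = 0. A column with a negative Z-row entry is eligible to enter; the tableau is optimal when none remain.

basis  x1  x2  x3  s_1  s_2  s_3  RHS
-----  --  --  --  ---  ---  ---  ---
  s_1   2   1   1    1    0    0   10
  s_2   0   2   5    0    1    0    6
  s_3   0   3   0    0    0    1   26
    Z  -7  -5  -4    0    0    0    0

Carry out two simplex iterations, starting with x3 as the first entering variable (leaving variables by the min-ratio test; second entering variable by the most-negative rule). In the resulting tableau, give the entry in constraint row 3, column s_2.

Ratio test on column x3 — row 1: 10/1 = 10; row 2: 6/5 = 6/5; row 3: entry 0 ≤ 0. Minimum is 6/5 at row 2 (s_2 leaves); pivot element 5.
Divide row 2 by 5; eliminate column x3 from the other rows.
Second iteration: most negative Z-row entry is -7 in column x1, so x1 enters.
Ratio test on column x1 — row 1: (44/5)/2 = 22/5; row 2: entry 0 ≤ 0; row 3: entry 0 ≤ 0. Minimum is 22/5 at row 1 (s_1 leaves); pivot element 2.
Divide row 1 by 2; eliminate column x1 from the other rows.
After both pivots, the entry at constraint row 3, column s_2 is 0.

0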